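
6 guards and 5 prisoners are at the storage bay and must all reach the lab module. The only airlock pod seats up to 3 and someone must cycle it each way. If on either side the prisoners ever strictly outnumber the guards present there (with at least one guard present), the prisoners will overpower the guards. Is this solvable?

1. 3 prisoners → the lab module.  (the storage bay: 6G 2P; the lab module: 0G 3P)
2. 1 prisoner ← the storage bay.  (the storage bay: 6G 3P; the lab module: 0G 2P)
3. 3 guards → the lab module.  (the storage bay: 3G 3P; the lab module: 3G 2P)
4. 1 guard ← the storage bay.  (the storage bay: 4G 3P; the lab module: 2G 2P)
5. 2 guards and 1 prisoner → the lab module.  (the storage bay: 2G 2P; the lab module: 4G 3P)
6. 1 guard ← the storage bay.  (the storage bay: 3G 2P; the lab module: 3G 3P)
7. 2 guards and 1 prisoner → the lab module.  (the storage bay: 1G 1P; the lab module: 5G 4P)
8. 1 guard ← the storage bay.  (the storage bay: 2G 1P; the lab module: 4G 4P)
9. 2 guards and 1 prisoner → the lab module.  (the storage bay: 0G 0P; the lab module: 6G 5P)

Yes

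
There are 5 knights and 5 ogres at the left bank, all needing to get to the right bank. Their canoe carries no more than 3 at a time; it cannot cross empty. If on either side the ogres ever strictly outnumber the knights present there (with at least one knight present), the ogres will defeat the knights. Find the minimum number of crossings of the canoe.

11

Counting alone: each trip to the right bank takes at most 3 across and each return brings at least 1 back, so after t trips out (and t−1 returns) at most 3t − (t−1) of the 10 are across; that first reaches 10 at t = 5, so at least 9 crossings are needed.
The safety rule pushes this higher. Following every safe sequence of crossings, the most of the 10 that can be at the right bank as the canoe arrives there on crossing 9 is 9 — never all 10.
So no plan with fewer than 11 crossings exists, and this one achieves 11:
1. 2 ogres → the right bank.  (the left bank: 5K 3O; the right bank: 0K 2O)
2. 1 ogre ← the left bank.  (the left bank: 5K 4O; the right bank: 0K 1O)
3. 3 ogres → the right bank.  (the left bank: 5K 1O; the right bank: 0K 4O)
4. 1 ogre ← the left bank.  (the left bank: 5K 2O; the right bank: 0K 3O)
5. 3 knights → the right bank.  (the left bank: 2K 2O; the right bank: 3K 3O)
6. 1 knight and 1 ogre ← the left bank.  (the left bank: 3K 3O; the right bank: 2K 2O)
7. 3 knights → the right bank.  (the left bank: 0K 3O; the right bank: 5K 2O)
8. 1 ogre ← the left bank.  (the left bank: 0K 4O; the right bank: 5K 1O)
9. 2 ogres → the right bank.  (the left bank: 0K 2O; the right bank: 5K 3O)
10. 1 ogre ← the left bank.  (the left bank: 0K 3O; the right bank: 5K 2O)
11. 3 ogres → the right bank.  (the left bank: 0K 0O; the right bank: 5K 5O)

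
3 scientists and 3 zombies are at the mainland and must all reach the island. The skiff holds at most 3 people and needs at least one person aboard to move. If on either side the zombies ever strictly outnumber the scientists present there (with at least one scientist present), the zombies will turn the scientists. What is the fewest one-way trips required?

Counting alone: each trip to the island takes at most 3 across and each return brings at least 1 back, so after t trips out (and t−1 returns) at most 3t − (t−1) of the 6 are across; that first reaches 6 at t = 3, so at least 5 crossings are needed.
The plan below uses exactly 5 crossings, so it is optimal:
1. 2 zombies → the island.  (the mainland: 3S 1Z; the island: 0S 2Z)
2. 1 zombie ← the mainland.  (the mainland: 3S 2Z; the island: 0S 1Z)
3. 3 scientists → the island.  (the mainland: 0S 2Z; the island: 3S 1Z)
4. 1 zombie ← the mainland.  (the mainland: 0S 3Z; the island: 3S 0Z)
5. 3 zombies → the island.  (the mainland: 0S 0Z; the island: 3S 3Z)

5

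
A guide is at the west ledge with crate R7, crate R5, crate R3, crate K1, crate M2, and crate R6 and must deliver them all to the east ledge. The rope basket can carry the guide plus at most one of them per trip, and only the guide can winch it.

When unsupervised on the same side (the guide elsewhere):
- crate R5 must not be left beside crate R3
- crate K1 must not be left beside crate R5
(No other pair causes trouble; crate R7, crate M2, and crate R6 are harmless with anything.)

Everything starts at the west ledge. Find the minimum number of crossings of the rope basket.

13

Counting alone: the guide can take at most 1 across per trip to the east ledge, so moving all 6 needs at least 6 loaded trips out, with a return between consecutive ones — at least 11 crossings.
The safety rule pushes this higher. Following every safe sequence of crossings, the most of the 6 that can be at the east ledge as the rope basket arrives there on crossing 11 is 5 — never all 6.
So no plan with fewer than 13 crossings exists, and this one achieves 13:
1. Guide goes to the east ledge with crate R5.
2. Guide goes back to the west ledge alone.
3. Guide goes to the east ledge with crate R7.
4. Guide goes back to the west ledge alone.
5. Guide goes to the east ledge with crate R3.
6. Guide goes back to the west ledge with crate R5.
7. Guide goes to the east ledge with crate K1.
8. Guide goes back to the west ledge alone.
9. Guide goes to the east ledge with crate M2.
10. Guide goes back to the west ledge alone.
11. Guide goes to the east ledge with crate R6.
12. Guide goes back to the west ledge alone.
13. Guide goes to the east ledge with crate R5.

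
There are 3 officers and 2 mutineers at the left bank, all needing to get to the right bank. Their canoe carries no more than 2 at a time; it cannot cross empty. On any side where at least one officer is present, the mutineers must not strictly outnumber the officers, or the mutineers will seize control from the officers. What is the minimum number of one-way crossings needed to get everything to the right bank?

7

Counting alone: each trip to the right bank takes at most 2 across and each return brings at least 1 back, so after t trips out (and t−1 returns) at most 2t − (t−1) of the 5 are across; that first reaches 5 at t = 4, so at least 7 crossings are needed.
The plan below uses exactly 7 crossings, so it is optimal:
1. 2 mutineers → the right bank.  (the left bank: 3O 0M; the right bank: 0O 2M)
2. 1 mutineer ← the left bank.  (the left bank: 3O 1M; the right bank: 0O 1M)
3. 2 officers → the right bank.  (the left bank: 1O 1M; the right bank: 2O 1M)
4. 1 officer ← the left bank.  (the left bank: 2O 1M; the right bank: 1O 1M)
5. 1 officer and 1 mutineer → the right bank.  (the left bank: 1O 0M; the right bank: 2O 2M)
6. 1 mutineer ← the left bank.  (the left bank: 1O 1M; the right bank: 2O 1M)
7. 1 officer and 1 mutineer → the right bank.  (the left bank: 0O 0M; the right bank: 3O 2M)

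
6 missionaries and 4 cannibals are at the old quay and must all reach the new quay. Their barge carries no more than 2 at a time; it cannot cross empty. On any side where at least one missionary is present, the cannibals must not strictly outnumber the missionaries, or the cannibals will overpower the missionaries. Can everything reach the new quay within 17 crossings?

Yes — this plan uses 17 crossings (≤ 17):
1. 2 cannibals → the new quay.  (the old quay: 6M 2C; the new quay: 0M 2C)
2. 1 cannibal ← the old quay.  (the old quay: 6M 3C; the new quay: 0M 1C)
3. 2 cannibals → the new quay.  (the old quay: 6M 1C; the new quay: 0M 3C)
4. 1 cannibal ← the old quay.  (the old quay: 6M 2C; the new quay: 0M 2C)
5. 2 missionaries → the new quay.  (the old quay: 4M 2C; the new quay: 2M 2C)
6. 1 cannibal ← the old quay.  (the old quay: 4M 3C; the new quay: 2M 1C)
7. 1 missionary and 1 cannibal → the new quay.  (the old quay: 3M 2C; the new quay: 3M 2C)
8. 1 cannibal ← the old quay.  (the old quay: 3M 3C; the new quay: 3M 1C)
9. 2 cannibals → the new quay.  (the old quay: 3M 1C; the new quay: 3M 3C)
10. 1 cannibal ← the old quay.  (the old quay: 3M 2C; the new quay: 3M 2C)
11. 1 missionary and 1 cannibal → the new quay.  (the old quay: 2M 1C; the new quay: 4M 3C)
12. 1 cannibal ← the old quay.  (the old quay: 2M 2C; the new quay: 4M 2C)
13. 2 cannibals → the new quay.  (the old quay: 2M 0C; the new quay: 4M 4C)
14. 1 cannibal ← the old quay.  (the old quay: 2M 1C; the new quay: 4M 3C)
15. 1 missionary and 1 cannibal → the new quay.  (the old quay: 1M 0C; the new quay: 5M 4C)
16. 1 cannibal ← the old quay.  (the old quay: 1M 1C; the new quay: 5M 3C)
17. 1 missionary and 1 cannibal → the new quay.  (the old quay: 0M 0C; the new quay: 6M 4C)

Yes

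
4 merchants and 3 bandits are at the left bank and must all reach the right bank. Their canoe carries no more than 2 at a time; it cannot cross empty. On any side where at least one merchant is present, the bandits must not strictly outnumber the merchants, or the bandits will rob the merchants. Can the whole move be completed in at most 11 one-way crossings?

Yes — this plan uses 11 crossings (≤ 11):
1. 2 bandits → the right bank.  (the left bank: 4M 1B; the right bank: 0M 2B)
2. 1 bandit ← the left bank.  (the left bank: 4M 2B; the right bank: 0M 1B)
3. 2 bandits → the right bank.  (the left bank: 4M 0B; the right bank: 0M 3B)
4. 1 bandit ← the left bank.  (the left bank: 4M 1B; the right bank: 0M 2B)
5. 2 merchants → the right bank.  (the left bank: 2M 1B; the right bank: 2M 2B)
6. 1 bandit ← the left bank.  (the left bank: 2M 2B; the right bank: 2M 1B)
7. 1 merchant and 1 bandit → the right bank.  (the left bank: 1M 1B; the right bank: 3M 2B)
8. 1 merchant ← the left bank.  (the left bank: 2M 1B; the right bank: 2M 2B)
9. 1 merchant and 1 bandit → the right bank.  (the left bank: 1M 0B; the right bank: 3M 3B)
10. 1 bandit ← the left bank.  (the left bank: 1M 1B; the right bank: 3M 2B)
11. 1 merchant and 1 bandit → the right bank.  (the left bank: 0M 0B; the right bank: 4M 3B)

Yes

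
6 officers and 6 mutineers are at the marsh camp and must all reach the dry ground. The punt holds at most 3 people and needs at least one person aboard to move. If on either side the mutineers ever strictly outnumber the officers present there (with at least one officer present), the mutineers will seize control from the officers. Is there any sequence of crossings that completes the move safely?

Following every safe sequence of crossings from the start, the most of the 12 that can be at the dry ground as the punt arrives there on crossings 1, 3, 5 is 3, 5, 6 respectively; the best ever achieved is 6 of 12.
From crossing 7 on, no configuration arises that was not already reachable earlier: only 17 distinct safe configurations (who is on which side, and where the punt is) can ever be reached, none of them has everyone across, and every continuation just revisits them. They are: 0 officers + 0 mutineers across (punt back at the start); 0 officers + 1 mutineer across (punt there); 0 officers + 1 mutineer across (punt back at the start); 0 officers + 2 mutineers across (punt there); 0 officers + 2 mutineers across (punt back at the start); 0 officers + 3 mutineers across (punt there); 0 officers + 3 mutineers across (punt back at the start); 0 officers + 4 mutineers across (punt there); 0 officers + 4 mutineers across (punt back at the start); 0 officers + 5 mutineers across (punt there); 0 officers + 5 mutineers across (punt back at the start); 0 officers + 6 mutineers across (punt there); 1 officer + 1 mutineer across (punt there); 1 officer + 1 mutineer across (punt back at the start); 2 officers + 2 mutineers across (punt there); 2 officers + 2 mutineers across (punt back at the start); 3 officers + 3 mutineers across (punt there). So no valid plan exists.

No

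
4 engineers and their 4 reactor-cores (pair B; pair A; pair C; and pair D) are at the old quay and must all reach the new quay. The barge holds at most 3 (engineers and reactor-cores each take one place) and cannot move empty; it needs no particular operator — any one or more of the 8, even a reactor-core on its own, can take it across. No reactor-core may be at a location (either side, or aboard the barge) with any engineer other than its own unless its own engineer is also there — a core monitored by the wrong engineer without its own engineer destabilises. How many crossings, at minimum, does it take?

9

Counting alone: each trip to the new quay takes at most 3 across and each return brings at least 1 back, so after t trips out (and t−1 returns) at most 3t − (t−1) of the 8 are across; that first reaches 8 at t = 4, so at least 7 crossings are needed.
The safety rule pushes this higher. Following every safe sequence of crossings, the most of the 8 that can be at the new quay as the barge arrives there on crossing 7 is 7 — never all 8.
So no plan with fewer than 9 crossings exists, and this one achieves 9:
1. engineer B and reactor-core B cross → the new quay.
2. engineer B crosses ← the old quay.
3. engineer A, engineer B, and reactor-core A cross → the new quay.
4. engineer B and reactor-core B cross ← the old quay.
5. engineer B, engineer C, and engineer D cross → the new quay.
6. reactor-core A crosses ← the old quay.
7. reactor-core A and reactor-core B cross → the new quay.
8. reactor-core B crosses ← the old quay.
9. reactor-core B, reactor-core C, and reactor-core D cross → the new quay.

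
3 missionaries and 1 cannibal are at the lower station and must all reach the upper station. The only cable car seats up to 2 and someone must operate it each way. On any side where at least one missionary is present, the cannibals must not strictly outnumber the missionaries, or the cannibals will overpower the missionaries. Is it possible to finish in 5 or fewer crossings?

Yes

Yes — this plan uses 5 crossings (≤ 5):
1. 1 missionary and 1 cannibal → the upper station.  (the lower station: 2M 0C; the upper station: 1M 1C)
2. 1 cannibal ← the lower station.  (the lower station: 2M 1C; the upper station: 1M 0C)
3. 1 missionary and 1 cannibal → the upper station.  (the lower station: 1M 0C; the upper station: 2M 1C)
4. 1 cannibal ← the lower station.  (the lower station: 1M 1C; the upper station: 2M 0C)
5. 1 missionary and 1 cannibal → the upper station.  (the lower station: 0M 0C; the upper station: 3M 1C)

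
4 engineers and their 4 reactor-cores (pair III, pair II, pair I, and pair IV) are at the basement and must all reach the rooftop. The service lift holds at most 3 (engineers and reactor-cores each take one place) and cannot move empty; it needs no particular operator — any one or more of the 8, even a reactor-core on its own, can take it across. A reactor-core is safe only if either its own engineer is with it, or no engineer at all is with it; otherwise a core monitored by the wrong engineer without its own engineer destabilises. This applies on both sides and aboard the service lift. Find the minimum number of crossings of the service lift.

Counting alone: each trip to the rooftop takes at most 3 across and each return brings at least 1 back, so after t trips out (and t−1 returns) at most 3t − (t−1) of the 8 are across; that first reaches 8 at t = 4, so at least 7 crossings are needed.
The safety rule pushes this higher. Following every safe sequence of crossings, the most of the 8 that can be at the rooftop as the service lift arrives there on crossing 7 is 7 — never all 8.
So no plan with fewer than 9 crossings exists, and this one achieves 9:
1. engineer III and reactor-core III cross → the rooftop.
2. engineer III crosses ← the basement.
3. engineer II, engineer III, and reactor-core II cross → the rooftop.
4. engineer III and reactor-core III cross ← the basement.
5. engineer I, engineer III, and engineer IV cross → the rooftop.
6. reactor-core II crosses ← the basement.
7. reactor-core II and reactor-core III cross → the rooftop.
8. reactor-core III crosses ← the basement.
9. reactor-core I, reactor-core III, and reactor-core IV cross → the rooftop.

9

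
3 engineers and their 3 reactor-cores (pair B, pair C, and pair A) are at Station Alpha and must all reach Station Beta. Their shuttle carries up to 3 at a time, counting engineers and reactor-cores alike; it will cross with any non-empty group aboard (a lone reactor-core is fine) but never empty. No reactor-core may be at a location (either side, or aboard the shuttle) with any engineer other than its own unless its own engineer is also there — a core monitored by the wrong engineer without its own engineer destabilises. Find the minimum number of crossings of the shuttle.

5

Counting alone: each trip to Station Beta takes at most 3 across and each return brings at least 1 back, so after t trips out (and t−1 returns) at most 3t − (t−1) of the 6 are across; that first reaches 6 at t = 3, so at least 5 crossings are needed.
The plan below uses exactly 5 crossings, so it is optimal:
1. engineer B and reactor-core B cross → Station Beta.
2. engineer B crosses ← Station Alpha.
3. engineer A, engineer B, and engineer C cross → Station Beta.
4. reactor-core B crosses ← Station Alpha.
5. reactor-core A, reactor-core B, and reactor-core C cross → Station Beta.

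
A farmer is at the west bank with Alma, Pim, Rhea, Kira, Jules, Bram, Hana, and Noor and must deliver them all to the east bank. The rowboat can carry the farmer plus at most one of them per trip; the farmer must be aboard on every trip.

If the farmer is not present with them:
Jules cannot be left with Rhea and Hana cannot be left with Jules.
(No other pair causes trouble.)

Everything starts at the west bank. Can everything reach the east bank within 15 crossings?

Counting alone: the farmer can take at most 1 across per trip to the east bank, so moving all 8 needs at least 8 loaded trips out, with a return between consecutive ones — at least 15 crossings.
The safety rule pushes this higher. Following every safe sequence of crossings, the most of the 8 that can be at the east bank as the rowboat arrives there on crossing 15 is 7 — never all 8.
So the move cannot be finished within 15 crossings. (The shortest complete plan takes 17:)
1. Farmer goes to the east bank with Jules.
2. Farmer goes back to the west bank alone.
3. Farmer goes to the east bank with Alma.
4. Farmer goes back to the west bank alone.
5. Farmer goes to the east bank with Pim.
6. Farmer goes back to the west bank alone.
7. Farmer goes to the east bank with Rhea.
8. Farmer goes back to the west bank with Jules.
9. Farmer goes to the east bank with Hana.
10. Farmer goes back to the west bank alone.
11. Farmer goes to the east bank with Kira.
12. Farmer goes back to the west bank alone.
13. Farmer goes to the east bank with Bram.
14. Farmer goes back to the west bank alone.
15. Farmer goes to the east bank with Noor.
16. Farmer goes back to the west bank alone.
17. Farmer goes to the east bank with Jules.

No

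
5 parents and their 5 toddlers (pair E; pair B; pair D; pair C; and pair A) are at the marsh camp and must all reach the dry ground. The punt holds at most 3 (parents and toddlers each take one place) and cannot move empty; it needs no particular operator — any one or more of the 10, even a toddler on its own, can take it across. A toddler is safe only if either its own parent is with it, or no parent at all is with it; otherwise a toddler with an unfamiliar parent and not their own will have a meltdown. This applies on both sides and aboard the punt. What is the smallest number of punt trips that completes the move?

Counting alone: each trip to the dry ground takes at most 3 across and each return brings at least 1 back, so after t trips out (and t−1 returns) at most 3t − (t−1) of the 10 are across; that first reaches 10 at t = 5, so at least 9 crossings are needed.
The safety rule pushes this higher. Following every safe sequence of crossings, the most of the 10 that can be at the dry ground as the punt arrives there on crossing 9 is 9 — never all 10.
So no plan with fewer than 11 crossings exists, and this one achieves 11:
1. parent E and toddler E cross → the dry ground.
2. parent E crosses ← the marsh camp.
3. toddler B, toddler C, and toddler D cross → the dry ground.
4. toddler E crosses ← the marsh camp.
5. parent B, parent C, and parent D cross → the dry ground.
6. parent B and toddler B cross ← the marsh camp.
7. parent A, parent B, and parent E cross → the dry ground.
8. toddler D crosses ← the marsh camp.
9. toddler B and toddler E cross → the dry ground.
10. toddler E crosses ← the marsh camp.
11. toddler A, toddler D, and toddler E cross → the dry ground.

11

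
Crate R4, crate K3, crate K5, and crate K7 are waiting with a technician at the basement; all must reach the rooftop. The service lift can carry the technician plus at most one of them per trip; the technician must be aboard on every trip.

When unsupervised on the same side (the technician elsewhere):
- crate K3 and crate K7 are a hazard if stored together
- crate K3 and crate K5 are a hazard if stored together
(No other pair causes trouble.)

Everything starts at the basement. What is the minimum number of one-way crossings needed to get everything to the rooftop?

9

Counting alone: the technician can take at most 1 across per trip to the rooftop, so moving all 4 needs at least 4 loaded trips out, with a return between consecutive ones — at least 7 crossings.
The safety rule pushes this higher. Following every safe sequence of crossings, the most of the 4 that can be at the rooftop as the service lift arrives there on crossing 7 is 3 — never all 4.
So no plan with fewer than 9 crossings exists, and this one achieves 9:
1. Technician goes to the rooftop with crate K3.  [the basement: crate K5, crate K7, crate R4 | the rooftop: crate K3]
2. Technician goes back to the basement alone.  [the basement: crate K5, crate K7, crate R4 | the rooftop: crate K3]
3. Technician goes to the rooftop with crate R4.  [the basement: crate K5, crate K7 | the rooftop: crate K3, crate R4]
4. Technician goes back to the basement alone.  [the basement: crate K5, crate K7 | the rooftop: crate K3, crate R4]
5. Technician goes to the rooftop with crate K5.  [the basement: crate K7 | the rooftop: crate K3, crate K5, crate R4]
6. Technician goes back to the basement with crate K3.  [the basement: crate K3, crate K7 | the rooftop: crate K5, crate R4]
7. Technician goes to the rooftop with crate K7.  [the basement: crate K3 | the rooftop: crate K5, crate K7, crate R4]
8. Technician goes back to the basement alone.  [the basement: crate K3 | the rooftop: crate K5, crate K7, crate R4]
9. Technician goes to the rooftop with crate K3.  [the basement: — | the rooftop: crate K3, crate K5, crate K7, crate R4]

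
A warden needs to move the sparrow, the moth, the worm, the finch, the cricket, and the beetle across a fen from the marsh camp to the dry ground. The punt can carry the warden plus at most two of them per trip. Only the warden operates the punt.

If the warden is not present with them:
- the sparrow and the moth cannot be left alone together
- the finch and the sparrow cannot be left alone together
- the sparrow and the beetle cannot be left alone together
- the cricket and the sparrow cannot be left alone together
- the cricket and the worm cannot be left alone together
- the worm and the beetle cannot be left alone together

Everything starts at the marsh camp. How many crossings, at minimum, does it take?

7

Counting alone: the warden can take at most 2 across per trip to the dry ground, so moving all 6 needs at least 3 loaded trips out, with a return between consecutive ones — at least 5 crossings.
The safety rule pushes this higher. Following every safe sequence of crossings, the most of the 6 that can be at the dry ground as the punt arrives there on crossing 5 is 5 — never all 6.
So no plan with fewer than 7 crossings exists, and this one achieves 7:
1. Warden goes to the dry ground with the sparrow and the worm.  [the marsh camp: the beetle, the cricket, the finch, the moth | the dry ground: the sparrow, the worm]
2. Warden goes back to the marsh camp alone.  [the marsh camp: the beetle, the cricket, the finch, the moth | the dry ground: the sparrow, the worm]
3. Warden goes to the dry ground with the finch and the moth.  [the marsh camp: the beetle, the cricket | the dry ground: the finch, the moth, the sparrow, the worm]
4. Warden goes back to the marsh camp with the sparrow.  [the marsh camp: the beetle, the cricket, the sparrow | the dry ground: the finch, the moth, the worm]
5. Warden goes to the dry ground with the beetle and the cricket.  [the marsh camp: the sparrow | the dry ground: the beetle, the cricket, the finch, the moth, the worm]
6. Warden goes back to the marsh camp with the worm.  [the marsh camp: the sparrow, the worm | the dry ground: the beetle, the cricket, the finch, the moth]
7. Warden goes to the dry ground with the sparrow and the worm.  [the marsh camp: — | the dry ground: the beetle, the cricket, the finch, the moth, the sparrow, the worm]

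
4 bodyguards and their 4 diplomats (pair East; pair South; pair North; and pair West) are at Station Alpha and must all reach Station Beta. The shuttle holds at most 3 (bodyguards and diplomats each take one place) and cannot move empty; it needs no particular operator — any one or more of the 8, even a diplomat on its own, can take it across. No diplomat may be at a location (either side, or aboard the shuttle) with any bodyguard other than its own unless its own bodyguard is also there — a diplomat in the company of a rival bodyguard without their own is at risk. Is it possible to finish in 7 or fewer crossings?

Counting alone: each trip to Station Beta takes at most 3 across and each return brings at least 1 back, so after t trips out (and t−1 returns) at most 3t − (t−1) of the 8 are across; that first reaches 8 at t = 4, so at least 7 crossings are needed.
The safety rule pushes this higher. Following every safe sequence of crossings, the most of the 8 that can be at Station Beta as the shuttle arrives there on crossing 7 is 7 — never all 8.
So the move cannot be finished within 7 crossings. (The shortest complete plan takes 9:)
1. bodyguard East and diplomat East cross → Station Beta.
2. bodyguard East crosses ← Station Alpha.
3. bodyguard East, bodyguard South, and diplomat South cross → Station Beta.
4. bodyguard East and diplomat East cross ← Station Alpha.
5. bodyguard East, bodyguard North, and bodyguard West cross → Station Beta.
6. diplomat South crosses ← Station Alpha.
7. diplomat East and diplomat South cross → Station Beta.
8. diplomat East crosses ← Station Alpha.
9. diplomat East, diplomat North, and diplomat West cross → Station Beta.

No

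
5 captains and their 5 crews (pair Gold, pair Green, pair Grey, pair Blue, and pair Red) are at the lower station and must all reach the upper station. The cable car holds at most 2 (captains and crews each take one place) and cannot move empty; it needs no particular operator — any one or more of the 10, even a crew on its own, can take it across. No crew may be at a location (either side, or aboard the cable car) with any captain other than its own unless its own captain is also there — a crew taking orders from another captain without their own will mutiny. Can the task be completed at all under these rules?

Following every safe sequence of crossings from the start, the most of the 10 that can be at the upper station as the cable car arrives there on crossings 1, 3, 5, 7 is 2, 3, 4, 5 respectively; the best ever achieved is 5 of 10.
From crossing 9 on, no configuration arises that was not already reachable earlier: only 82 distinct safe configurations (who is on which side, and where the cable car is) can ever be reached, none of them has everyone across, and every continuation just revisits them. So no valid plan exists.

No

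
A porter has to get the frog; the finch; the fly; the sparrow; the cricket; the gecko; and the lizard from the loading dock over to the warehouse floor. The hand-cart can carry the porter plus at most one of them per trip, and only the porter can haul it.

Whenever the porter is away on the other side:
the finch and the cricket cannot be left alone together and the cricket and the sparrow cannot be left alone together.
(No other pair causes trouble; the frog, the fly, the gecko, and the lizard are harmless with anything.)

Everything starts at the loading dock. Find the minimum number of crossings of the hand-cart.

15

Counting alone: the porter can take at most 1 across per trip to the warehouse floor, so moving all 7 needs at least 7 loaded trips out, with a return between consecutive ones — at least 13 crossings.
The safety rule pushes this higher. Following every safe sequence of crossings, the most of the 7 that can be at the warehouse floor as the hand-cart arrives there on crossing 13 is 6 — never all 7.
So no plan with fewer than 15 crossings exists, and this one achieves 15:
1. Porter goes to the warehouse floor with the cricket.
2. Porter goes back to the loading dock alone.
3. Porter goes to the warehouse floor with the frog.
4. Porter goes back to the loading dock alone.
5. Porter goes to the warehouse floor with the finch.
6. Porter goes back to the loading dock with the cricket.
7. Porter goes to the warehouse floor with the sparrow.
8. Porter goes back to the loading dock alone.
9. Porter goes to the warehouse floor with the fly.
10. Porter goes back to the loading dock alone.
11. Porter goes to the warehouse floor with the gecko.
12. Porter goes back to the loading dock alone.
13. Porter goes to the warehouse floor with the lizard.
14. Porter goes back to the loading dock alone.
15. Porter goes to the warehouse floor with the cricket.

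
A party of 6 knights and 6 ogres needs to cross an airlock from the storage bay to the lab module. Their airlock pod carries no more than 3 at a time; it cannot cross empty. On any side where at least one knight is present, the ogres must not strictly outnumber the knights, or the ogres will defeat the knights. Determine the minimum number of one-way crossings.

impossible

Following every safe sequence of crossings from the start, the most of the 12 that can be at the lab module as the airlock pod arrives there on crossings 1, 3, 5 is 3, 5, 6 respectively; the best ever achieved is 6 of 12.
From crossing 7 on, no configuration arises that was not already reachable earlier: only 17 distinct safe configurations (who is on which side, and where the airlock pod is) can ever be reached, none of them has everyone across, and every continuation just revisits them. They are: 0 knights + 0 ogres across (airlock pod back at the start); 0 knights + 1 ogre across (airlock pod there); 0 knights + 1 ogre across (airlock pod back at the start); 0 knights + 2 ogres across (airlock pod there); 0 knights + 2 ogres across (airlock pod back at the start); 0 knights + 3 ogres across (airlock pod there); 0 knights + 3 ogres across (airlock pod back at the start); 0 knights + 4 ogres across (airlock pod there); 0 knights + 4 ogres across (airlock pod back at the start); 0 knights + 5 ogres across (airlock pod there); 0 knights + 5 ogres across (airlock pod back at the start); 0 knights + 6 ogres across (airlock pod there); 1 knight + 1 ogre across (airlock pod there); 1 knight + 1 ogre across (airlock pod back at the start); 2 knights + 2 ogres across (airlock pod there); 2 knights + 2 ogres across (airlock pod back at the start); 3 knights + 3 ogres across (airlock pod there). So no valid plan exists.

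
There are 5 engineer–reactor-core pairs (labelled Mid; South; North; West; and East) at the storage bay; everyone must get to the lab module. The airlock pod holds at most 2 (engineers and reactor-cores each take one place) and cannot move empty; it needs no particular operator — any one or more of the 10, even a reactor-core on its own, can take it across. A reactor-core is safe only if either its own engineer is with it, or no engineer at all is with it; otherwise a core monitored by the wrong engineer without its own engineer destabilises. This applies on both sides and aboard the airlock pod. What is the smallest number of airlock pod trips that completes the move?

impossible

Following every safe sequence of crossings from the start, the most of the 10 that can be at the lab module as the airlock pod arrives there on crossings 1, 3, 5, 7 is 2, 3, 4, 5 respectively; the best ever achieved is 5 of 10.
From crossing 9 on, no configuration arises that was not already reachable earlier: only 82 distinct safe configurations (who is on which side, and where the airlock pod is) can ever be reached, none of them has everyone across, and every continuation just revisits them. So no valid plan exists.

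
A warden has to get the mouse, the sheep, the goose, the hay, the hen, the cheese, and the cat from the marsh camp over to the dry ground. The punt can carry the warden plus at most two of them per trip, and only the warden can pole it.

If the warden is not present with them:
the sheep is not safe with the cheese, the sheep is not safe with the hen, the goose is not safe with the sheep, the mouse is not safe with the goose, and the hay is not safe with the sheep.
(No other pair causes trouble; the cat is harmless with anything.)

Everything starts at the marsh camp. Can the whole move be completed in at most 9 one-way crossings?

Yes — this plan uses 9 crossings (≤ 9):
1. Warden goes to the dry ground with the mouse and the sheep.
2. Warden goes back to the marsh camp alone.
3. Warden goes to the dry ground with the cat.
4. Warden goes back to the marsh camp alone.
5. Warden goes to the dry ground with the goose and the hay.
6. Warden goes back to the marsh camp with the mouse and the sheep.
7. Warden goes to the dry ground with the cheese and the hen.
8. Warden goes back to the marsh camp alone.
9. Warden goes to the dry ground with the mouse and the sheep.

Yes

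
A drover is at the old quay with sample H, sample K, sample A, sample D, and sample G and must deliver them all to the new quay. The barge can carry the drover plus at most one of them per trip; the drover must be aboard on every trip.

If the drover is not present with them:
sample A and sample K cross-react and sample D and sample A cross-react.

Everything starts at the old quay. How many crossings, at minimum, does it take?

Counting alone: the drover can take at most 1 across per trip to the new quay, so moving all 5 needs at least 5 loaded trips out, with a return between consecutive ones — at least 9 crossings.
The safety rule pushes this higher. Following every safe sequence of crossings, the most of the 5 that can be at the new quay as the barge arrives there on crossing 9 is 4 — never all 5.
So no plan with fewer than 11 crossings exists, and this one achieves 11:
1. Drover goes to the new quay with sample A.  [the old quay: sample D, sample G, sample H, sample K | the new quay: sample A]
2. Drover goes back to the old quay alone.  [the old quay: sample D, sample G, sample H, sample K | the new quay: sample A]
3. Drover goes to the new quay with sample H.  [the old quay: sample D, sample G, sample K | the new quay: sample A, sample H]
4. Drover goes back to the old quay alone.  [the old quay: sample D, sample G, sample K | the new quay: sample A, sample H]
5. Drover goes to the new quay with sample K.  [the old quay: sample D, sample G | the new quay: sample A, sample H, sample K]
6. Drover goes back to the old quay with sample A.  [the old quay: sample A, sample D, sample G | the new quay: sample H, sample K]
7. Drover goes to the new quay with sample D.  [the old quay: sample A, sample G | the new quay: sample D, sample H, sample K]
8. Drover goes back to the old quay alone.  [the old quay: sample A, sample G | the new quay: sample D, sample H, sample K]
9. Drover goes to the new quay with sample G.  [the old quay: sample A | the new quay: sample D, sample G, sample H, sample K]
10. Drover goes back to the old quay alone.  [the old quay: sample A | the new quay: sample D, sample G, sample H, sample K]
11. Drover goes to the new quay with sample A.  [the old quay: — | the new quay: sample A, sample D, sample G, sample H, sample K]

11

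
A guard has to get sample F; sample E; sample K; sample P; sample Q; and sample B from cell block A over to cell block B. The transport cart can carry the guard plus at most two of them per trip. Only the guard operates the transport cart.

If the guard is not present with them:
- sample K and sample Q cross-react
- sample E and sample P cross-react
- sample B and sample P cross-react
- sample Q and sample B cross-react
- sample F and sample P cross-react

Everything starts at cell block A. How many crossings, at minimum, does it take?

Counting alone: the guard can take at most 2 across per trip to cell block B, so moving all 6 needs at least 3 loaded trips out, with a return between consecutive ones — at least 5 crossings.
The safety rule pushes this higher. Following every safe sequence of crossings, the most of the 6 that can be at cell block B as the transport cart arrives there on crossing 5 is 5 — never all 6.
So no plan with fewer than 7 crossings exists, and this one achieves 7:
1. Guard goes to cell block B with sample P and sample Q.  [cell block A: sample B, sample E, sample F, sample K | cell block B: sample P, sample Q]
2. Guard goes back to cell block A alone.  [cell block A: sample B, sample E, sample F, sample K | cell block B: sample P, sample Q]
3. Guard goes to cell block B with sample E and sample F.  [cell block A: sample B, sample K | cell block B: sample E, sample F, sample P, sample Q]
4. Guard goes back to cell block A with sample P.  [cell block A: sample B, sample K, sample P | cell block B: sample E, sample F, sample Q]
5. Guard goes to cell block B with sample B and sample K.  [cell block A: sample P | cell block B: sample B, sample E, sample F, sample K, sample Q]
6. Guard goes back to cell block A with sample Q.  [cell block A: sample P, sample Q | cell block B: sample B, sample E, sample F, sample K]
7. Guard goes to cell block B with sample P and sample Q.  [cell block A: — | cell block B: sample B, sample E, sample F, sample K, sample P, sample Q]

7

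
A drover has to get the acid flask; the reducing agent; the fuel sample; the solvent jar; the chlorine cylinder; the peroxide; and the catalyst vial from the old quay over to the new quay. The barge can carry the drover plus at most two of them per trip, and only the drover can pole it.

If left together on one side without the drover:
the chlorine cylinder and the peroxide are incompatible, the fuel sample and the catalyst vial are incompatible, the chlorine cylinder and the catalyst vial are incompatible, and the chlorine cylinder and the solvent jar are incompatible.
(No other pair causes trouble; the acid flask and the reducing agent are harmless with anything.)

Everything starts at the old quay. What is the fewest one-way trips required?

Counting alone: the drover can take at most 2 across per trip to the new quay, so moving all 7 needs at least 4 loaded trips out, with a return between consecutive ones — at least 7 crossings.
The plan below uses exactly 7 crossings, so it is optimal:
1. Drover goes to the new quay with the chlorine cylinder and the fuel sample.
2. Drover goes back to the old quay alone.
3. Drover goes to the new quay with the acid flask and the reducing agent.
4. Drover goes back to the old quay alone.
5. Drover goes to the new quay with the peroxide and the solvent jar.
6. Drover goes back to the old quay with the chlorine cylinder.
7. Drover goes to the new quay with the catalyst vial and the chlorine cylinder.

7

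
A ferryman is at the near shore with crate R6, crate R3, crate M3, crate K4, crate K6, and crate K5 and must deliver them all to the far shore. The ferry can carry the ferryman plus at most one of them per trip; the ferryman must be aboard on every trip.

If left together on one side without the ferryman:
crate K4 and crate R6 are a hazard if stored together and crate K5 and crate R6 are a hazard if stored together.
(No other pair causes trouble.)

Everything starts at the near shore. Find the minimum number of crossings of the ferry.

13

Counting alone: the ferryman can take at most 1 across per trip to the far shore, so moving all 6 needs at least 6 loaded trips out, with a return between consecutive ones — at least 11 crossings.
The safety rule pushes this higher. Following every safe sequence of crossings, the most of the 6 that can be at the far shore as the ferry arrives there on crossing 11 is 5 — never all 6.
So no plan with fewer than 13 crossings exists, and this one achieves 13:
1. Ferryman goes to the far shore with crate R6.  [the near shore: crate K4, crate K5, crate K6, crate M3, crate R3 | the far shore: crate R6]
2. Ferryman goes back to the near shore alone.  [the near shore: crate K4, crate K5, crate K6, crate M3, crate R3 | the far shore: crate R6]
3. Ferryman goes to the far shore with crate R3.  [the near shore: crate K4, crate K5, crate K6, crate M3 | the far shore: crate R3, crate R6]
4. Ferryman goes back to the near shore alone.  [the near shore: crate K4, crate K5, crate K6, crate M3 | the far shore: crate R3, crate R6]
5. Ferryman goes to the far shore with crate M3.  [the near shore: crate K4, crate K5, crate K6 | the far shore: crate M3, crate R3, crate R6]
6. Ferryman goes back to the near shore alone.  [the near shore: crate K4, crate K5, crate K6 | the far shore: crate M3, crate R3, crate R6]
7. Ferryman goes to the far shore with crate K4.  [the near shore: crate K5, crate K6 | the far shore: crate K4, crate M3, crate R3, crate R6]
8. Ferryman goes back to the near shore with crate R6.  [the near shore: crate K5, crate K6, crate R6 | the far shore: crate K4, crate M3, crate R3]
9. Ferryman goes to the far shore with crate K5.  [the near shore: crate K6, crate R6 | the far shore: crate K4, crate K5, crate M3, crate R3]
10. Ferryman goes back to the near shore alone.  [the near shore: crate K6, crate R6 | the far shore: crate K4, crate K5, crate M3, crate R3]
11. Ferryman goes to the far shore with crate K6.  [the near shore: crate R6 | the far shore: crate K4, crate K5, crate K6, crate M3, crate R3]
12. Ferryman goes back to the near shore alone.  [the near shore: crate R6 | the far shore: crate K4, crate K5, crate K6, crate M3, crate R3]
13. Ferryman goes to the far shore with crate R6.  [the near shore: — | the far shore: crate K4, crate K5, crate K6, crate M3, crate R3, crate R6]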